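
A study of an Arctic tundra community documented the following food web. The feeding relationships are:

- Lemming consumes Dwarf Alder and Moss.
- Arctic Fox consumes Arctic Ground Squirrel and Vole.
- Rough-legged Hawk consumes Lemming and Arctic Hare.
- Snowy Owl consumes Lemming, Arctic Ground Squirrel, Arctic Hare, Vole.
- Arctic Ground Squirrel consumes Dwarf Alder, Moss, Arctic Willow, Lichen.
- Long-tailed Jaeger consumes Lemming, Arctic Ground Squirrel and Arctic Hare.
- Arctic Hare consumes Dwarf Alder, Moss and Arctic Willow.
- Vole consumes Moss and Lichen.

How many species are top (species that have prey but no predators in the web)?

4

Top species (has prey, but nothing eats it): Rough-legged Hawk, Long-tailed Jaeger, Snowy Owl, Arctic Fox.
Count: 4.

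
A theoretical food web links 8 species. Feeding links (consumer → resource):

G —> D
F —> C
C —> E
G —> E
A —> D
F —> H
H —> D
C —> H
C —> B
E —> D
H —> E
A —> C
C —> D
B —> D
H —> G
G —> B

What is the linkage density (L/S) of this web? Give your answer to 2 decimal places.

There are L = 16 links among S = 8 species.
L/S = 16/8 = 2.0000 ≈ 2.00.

L/S = 2.00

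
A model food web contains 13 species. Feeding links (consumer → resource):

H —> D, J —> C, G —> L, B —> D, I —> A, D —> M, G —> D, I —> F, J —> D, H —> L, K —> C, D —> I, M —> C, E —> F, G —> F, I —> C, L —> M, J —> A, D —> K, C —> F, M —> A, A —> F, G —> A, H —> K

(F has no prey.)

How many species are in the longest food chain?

One longest chain: F → C → M → L → G.
It has 5 species and 4 links.

5 species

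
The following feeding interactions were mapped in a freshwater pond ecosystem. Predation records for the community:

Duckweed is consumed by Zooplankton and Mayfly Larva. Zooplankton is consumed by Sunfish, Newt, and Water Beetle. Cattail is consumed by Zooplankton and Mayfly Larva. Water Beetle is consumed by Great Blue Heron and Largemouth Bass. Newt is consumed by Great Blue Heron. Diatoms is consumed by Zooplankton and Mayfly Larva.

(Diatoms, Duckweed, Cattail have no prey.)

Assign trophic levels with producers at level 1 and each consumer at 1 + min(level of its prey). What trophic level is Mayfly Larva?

Diatoms is a producer → level 1.
Mayfly Larva eats Diatoms → level 2.

Trophic level 2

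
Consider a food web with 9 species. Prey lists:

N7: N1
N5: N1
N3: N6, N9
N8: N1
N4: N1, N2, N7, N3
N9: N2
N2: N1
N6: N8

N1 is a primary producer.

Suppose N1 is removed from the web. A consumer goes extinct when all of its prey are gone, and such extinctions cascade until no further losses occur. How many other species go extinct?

Remove N1.
Round 1: N2 (all prey gone), N8 (all prey gone), N5 (all prey gone), N7 (all prey gone) → extinct.
Round 2: N6 (all prey gone), N9 (all prey gone) → extinct.
Round 3: N3 (all prey gone) → extinct.
Round 4: N4 (all prey gone) → extinct.
No further losses. Total secondary extinctions: 8.

8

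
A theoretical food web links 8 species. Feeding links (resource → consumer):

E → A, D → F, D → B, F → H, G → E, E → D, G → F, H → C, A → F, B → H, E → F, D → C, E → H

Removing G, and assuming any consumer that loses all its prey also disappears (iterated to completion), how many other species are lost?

7

Remove G.
Round 1: E (all prey gone) → extinct.
Round 2: A (all prey gone), D (all prey gone) → extinct.
Round 3: B (all prey gone), F (all prey gone) → extinct.
Round 4: H (all prey gone) → extinct.
Round 5: C (all prey gone) → extinct.
No further losses. Total secondary extinctions: 7.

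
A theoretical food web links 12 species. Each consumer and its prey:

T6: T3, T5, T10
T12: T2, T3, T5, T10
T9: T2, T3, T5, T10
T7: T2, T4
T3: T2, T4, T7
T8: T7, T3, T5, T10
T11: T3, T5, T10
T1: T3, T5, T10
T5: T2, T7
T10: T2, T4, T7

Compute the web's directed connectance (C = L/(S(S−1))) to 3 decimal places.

C = 0.235

The web has S = 12 species and L = 31 feeding links.
C = L / (S(S−1)) = 31 / 132 = 0.2348 ≈ 0.235.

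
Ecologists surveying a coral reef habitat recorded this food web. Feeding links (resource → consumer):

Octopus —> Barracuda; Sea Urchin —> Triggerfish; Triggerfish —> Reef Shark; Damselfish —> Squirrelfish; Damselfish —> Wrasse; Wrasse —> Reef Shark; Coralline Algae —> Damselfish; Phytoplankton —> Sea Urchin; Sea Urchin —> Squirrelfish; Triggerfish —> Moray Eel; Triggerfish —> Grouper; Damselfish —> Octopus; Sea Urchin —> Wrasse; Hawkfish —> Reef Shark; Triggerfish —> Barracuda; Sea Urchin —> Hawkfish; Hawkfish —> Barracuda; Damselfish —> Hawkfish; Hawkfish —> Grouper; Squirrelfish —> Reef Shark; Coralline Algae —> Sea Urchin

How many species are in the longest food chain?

4 species

One longest chain: Coralline Algae → Sea Urchin → Triggerfish → Moray Eel.
It has 4 species and 3 links.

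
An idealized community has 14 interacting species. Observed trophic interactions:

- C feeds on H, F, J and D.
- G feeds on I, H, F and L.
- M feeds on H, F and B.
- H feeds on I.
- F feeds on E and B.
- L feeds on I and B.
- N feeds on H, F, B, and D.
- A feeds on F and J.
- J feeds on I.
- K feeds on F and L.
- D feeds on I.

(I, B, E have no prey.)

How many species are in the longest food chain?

One longest chain: I → H → C.
It has 3 species and 2 links.

3 species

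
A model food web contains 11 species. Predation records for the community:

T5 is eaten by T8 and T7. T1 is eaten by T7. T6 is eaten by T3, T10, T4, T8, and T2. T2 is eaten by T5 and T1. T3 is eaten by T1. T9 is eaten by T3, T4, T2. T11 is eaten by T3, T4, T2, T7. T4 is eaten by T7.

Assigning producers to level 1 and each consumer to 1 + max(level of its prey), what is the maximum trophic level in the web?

Producers (level 1): T11, T6, T9.
T11 → T2 → T5 → T8 gives T8 level 4.
No species has a prey at level 4, so no species reaches level 5.

4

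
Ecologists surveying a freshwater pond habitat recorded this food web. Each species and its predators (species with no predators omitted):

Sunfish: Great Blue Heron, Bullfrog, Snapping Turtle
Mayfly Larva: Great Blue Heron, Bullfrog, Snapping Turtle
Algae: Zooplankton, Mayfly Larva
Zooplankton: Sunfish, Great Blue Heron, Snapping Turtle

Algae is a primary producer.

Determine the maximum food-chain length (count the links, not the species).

One longest chain: Algae → Zooplankton → Sunfish → Great Blue Heron.
It has 4 species and 3 links.

3 links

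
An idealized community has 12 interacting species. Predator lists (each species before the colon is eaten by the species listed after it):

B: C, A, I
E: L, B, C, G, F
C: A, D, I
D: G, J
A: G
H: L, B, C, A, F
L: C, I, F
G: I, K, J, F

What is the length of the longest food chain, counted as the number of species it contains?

6 species

One longest chain: E → L → C → A → G → I.
It has 6 species and 5 links.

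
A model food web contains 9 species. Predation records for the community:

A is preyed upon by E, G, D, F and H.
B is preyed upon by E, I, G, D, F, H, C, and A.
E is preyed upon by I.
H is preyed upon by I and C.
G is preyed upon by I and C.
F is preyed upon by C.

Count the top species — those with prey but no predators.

3

Top species (has prey, but nothing eats it): D, I, C.
Count: 3.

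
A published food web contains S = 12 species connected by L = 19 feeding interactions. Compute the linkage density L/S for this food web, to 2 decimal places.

L/S = 1.58

There are L = 19 links among S = 12 species.
L/S = 19/12 = 1.5833 ≈ 1.58.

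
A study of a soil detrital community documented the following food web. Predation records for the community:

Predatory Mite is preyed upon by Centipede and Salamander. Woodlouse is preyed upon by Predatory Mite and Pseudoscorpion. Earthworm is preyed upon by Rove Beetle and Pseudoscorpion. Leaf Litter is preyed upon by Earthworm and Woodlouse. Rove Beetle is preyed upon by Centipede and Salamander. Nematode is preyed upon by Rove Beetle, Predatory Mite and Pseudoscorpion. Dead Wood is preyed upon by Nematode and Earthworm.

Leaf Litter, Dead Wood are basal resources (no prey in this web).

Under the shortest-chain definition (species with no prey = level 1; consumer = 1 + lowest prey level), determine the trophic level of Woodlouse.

Trophic level 2

Leaf Litter has no prey (basal) → level 1.
Woodlouse eats Leaf Litter → level 2.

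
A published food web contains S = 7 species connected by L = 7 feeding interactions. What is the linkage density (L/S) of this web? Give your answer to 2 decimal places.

There are L = 7 links among S = 7 species.
L/S = 7/7 = 1.0000 ≈ 1.00.

L/S = 1.00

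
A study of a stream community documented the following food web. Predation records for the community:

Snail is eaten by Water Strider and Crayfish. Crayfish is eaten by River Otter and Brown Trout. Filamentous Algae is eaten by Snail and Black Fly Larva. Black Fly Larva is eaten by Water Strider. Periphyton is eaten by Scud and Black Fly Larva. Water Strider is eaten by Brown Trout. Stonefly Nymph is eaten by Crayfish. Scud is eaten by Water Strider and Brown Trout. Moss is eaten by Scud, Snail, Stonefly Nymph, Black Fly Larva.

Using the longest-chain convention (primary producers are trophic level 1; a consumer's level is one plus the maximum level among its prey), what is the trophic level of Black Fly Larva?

Moss is a producer → level 1.
Black Fly Larva eats Moss (level 1); other prey at levels: Filamentous Algae 1, Periphyton 1 → level 2.

Trophic level 2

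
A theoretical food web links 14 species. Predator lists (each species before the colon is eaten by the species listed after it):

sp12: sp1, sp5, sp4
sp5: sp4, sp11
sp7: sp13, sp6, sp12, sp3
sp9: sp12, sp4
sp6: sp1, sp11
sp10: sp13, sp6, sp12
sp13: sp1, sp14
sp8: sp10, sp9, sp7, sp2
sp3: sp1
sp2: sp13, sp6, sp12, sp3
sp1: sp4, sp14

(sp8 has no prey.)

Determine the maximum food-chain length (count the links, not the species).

One longest chain: sp8 → sp7 → sp3 → sp1 → sp4.
It has 5 species and 4 links.

4 links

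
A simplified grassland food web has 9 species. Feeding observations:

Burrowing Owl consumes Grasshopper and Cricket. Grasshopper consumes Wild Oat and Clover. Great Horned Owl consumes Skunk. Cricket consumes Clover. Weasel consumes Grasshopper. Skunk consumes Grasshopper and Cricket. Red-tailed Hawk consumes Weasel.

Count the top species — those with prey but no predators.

3

Top species (has prey, but nothing eats it): Burrowing Owl, Red-tailed Hawk, Great Horned Owl.
Count: 3.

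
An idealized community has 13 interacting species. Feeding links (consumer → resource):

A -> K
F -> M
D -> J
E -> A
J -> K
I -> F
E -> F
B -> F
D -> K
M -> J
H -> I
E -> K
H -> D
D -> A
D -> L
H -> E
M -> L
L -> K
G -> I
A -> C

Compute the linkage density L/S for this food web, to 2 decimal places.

There are L = 20 links among S = 13 species.
L/S = 20/13 = 1.5385 ≈ 1.54.

L/S = 1.54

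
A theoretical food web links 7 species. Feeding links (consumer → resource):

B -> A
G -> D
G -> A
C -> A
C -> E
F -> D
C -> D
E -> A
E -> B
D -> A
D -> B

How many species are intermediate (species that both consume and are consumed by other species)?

Intermediate species (has both prey and predators): B, E, D.
Count: 3.

3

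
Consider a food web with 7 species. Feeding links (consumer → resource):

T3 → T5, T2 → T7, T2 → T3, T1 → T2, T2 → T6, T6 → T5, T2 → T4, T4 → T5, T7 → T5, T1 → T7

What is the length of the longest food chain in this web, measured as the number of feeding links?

3 links

One longest chain: T5 → T6 → T2 → T1.
It has 4 species and 3 links.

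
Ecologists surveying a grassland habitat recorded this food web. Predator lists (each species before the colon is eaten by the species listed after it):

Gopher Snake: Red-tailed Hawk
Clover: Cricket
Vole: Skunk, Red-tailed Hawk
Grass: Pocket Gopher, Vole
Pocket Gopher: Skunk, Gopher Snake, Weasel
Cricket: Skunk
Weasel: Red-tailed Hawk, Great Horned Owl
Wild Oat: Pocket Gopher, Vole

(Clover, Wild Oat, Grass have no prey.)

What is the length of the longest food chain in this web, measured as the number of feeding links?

One longest chain: Wild Oat → Pocket Gopher → Weasel → Red-tailed Hawk.
It has 4 species and 3 links.

3 links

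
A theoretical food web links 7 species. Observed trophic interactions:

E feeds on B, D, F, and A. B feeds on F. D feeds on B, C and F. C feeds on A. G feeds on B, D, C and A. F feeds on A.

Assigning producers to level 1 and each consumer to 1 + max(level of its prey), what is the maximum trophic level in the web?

5

Producers (level 1): A.
A → F → B → D → E gives E level 5.
No species has a prey at level 5, so no species reaches level 6.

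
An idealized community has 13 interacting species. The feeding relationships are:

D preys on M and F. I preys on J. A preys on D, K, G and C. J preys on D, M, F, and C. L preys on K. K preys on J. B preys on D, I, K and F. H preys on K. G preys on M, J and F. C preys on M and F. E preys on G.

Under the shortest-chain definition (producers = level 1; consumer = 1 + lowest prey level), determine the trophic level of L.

Trophic level 4

F is a producer → level 1.
J eats F → level 2.
K eats J → level 3.
L eats K → level 4.
No prey of L is below level 3, so 4 is the minimum.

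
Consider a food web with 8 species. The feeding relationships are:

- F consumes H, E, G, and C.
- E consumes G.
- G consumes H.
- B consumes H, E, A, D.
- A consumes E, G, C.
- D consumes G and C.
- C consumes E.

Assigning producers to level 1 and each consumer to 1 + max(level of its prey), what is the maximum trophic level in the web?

Producers (level 1): H.
H → G → E → C → A → B gives B level 6.
No species has a prey at level 6, so no species reaches level 7.

6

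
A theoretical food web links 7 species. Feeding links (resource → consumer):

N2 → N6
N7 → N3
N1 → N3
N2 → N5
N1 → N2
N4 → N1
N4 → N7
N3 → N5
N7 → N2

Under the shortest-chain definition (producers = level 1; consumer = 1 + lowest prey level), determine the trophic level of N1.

Trophic level 2

N4 is a producer → level 1.
N1 eats N4 → level 2.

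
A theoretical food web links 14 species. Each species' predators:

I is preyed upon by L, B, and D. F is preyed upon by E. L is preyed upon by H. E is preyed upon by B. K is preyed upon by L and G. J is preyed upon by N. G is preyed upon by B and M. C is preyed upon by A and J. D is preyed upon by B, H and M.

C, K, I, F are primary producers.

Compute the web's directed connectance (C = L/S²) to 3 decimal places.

C = 0.082

The web has S = 14 species and L = 16 feeding links.
C = L / S² = 16 / 196 = 0.0816 ≈ 0.082.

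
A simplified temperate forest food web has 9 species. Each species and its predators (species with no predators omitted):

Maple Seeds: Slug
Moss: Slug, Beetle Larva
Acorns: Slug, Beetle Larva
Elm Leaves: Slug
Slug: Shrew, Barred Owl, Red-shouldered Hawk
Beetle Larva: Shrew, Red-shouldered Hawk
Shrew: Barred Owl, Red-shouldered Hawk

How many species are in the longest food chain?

One longest chain: Elm Leaves → Slug → Shrew → Barred Owl.
It has 4 species and 3 links.

4 species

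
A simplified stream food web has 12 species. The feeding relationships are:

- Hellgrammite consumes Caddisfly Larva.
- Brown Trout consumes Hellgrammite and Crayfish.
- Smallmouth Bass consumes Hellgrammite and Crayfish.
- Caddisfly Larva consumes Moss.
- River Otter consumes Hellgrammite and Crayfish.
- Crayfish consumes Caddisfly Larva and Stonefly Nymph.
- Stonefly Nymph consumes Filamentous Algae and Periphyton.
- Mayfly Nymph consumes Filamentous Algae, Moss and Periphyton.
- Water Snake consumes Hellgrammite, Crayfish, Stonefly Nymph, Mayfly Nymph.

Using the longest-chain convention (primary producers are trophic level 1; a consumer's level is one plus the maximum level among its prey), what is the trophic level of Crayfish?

Trophic level 3

Periphyton is a producer → level 1.
Stonefly Nymph eats Periphyton (level 1); other prey at levels: Filamentous Algae 1 → level 2.
Crayfish eats Stonefly Nymph (level 2); other prey at levels: Caddisfly Larva 2 → level 3.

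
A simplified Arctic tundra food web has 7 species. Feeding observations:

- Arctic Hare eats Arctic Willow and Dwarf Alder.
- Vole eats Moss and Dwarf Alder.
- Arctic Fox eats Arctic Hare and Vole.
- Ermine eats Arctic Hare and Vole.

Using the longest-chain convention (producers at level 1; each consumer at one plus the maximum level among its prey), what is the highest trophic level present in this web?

Producers (level 1): Moss, Dwarf Alder, Arctic Willow.
Moss → Vole → Ermine gives Ermine level 3.
No species has a prey at level 3, so no species reaches level 4.

3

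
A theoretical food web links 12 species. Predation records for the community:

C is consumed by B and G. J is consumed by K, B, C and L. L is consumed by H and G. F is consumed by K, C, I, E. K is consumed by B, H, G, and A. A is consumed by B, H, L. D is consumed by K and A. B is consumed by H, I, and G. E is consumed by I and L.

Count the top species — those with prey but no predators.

Top species (has prey, but nothing eats it): I, H, G.
Count: 3.

3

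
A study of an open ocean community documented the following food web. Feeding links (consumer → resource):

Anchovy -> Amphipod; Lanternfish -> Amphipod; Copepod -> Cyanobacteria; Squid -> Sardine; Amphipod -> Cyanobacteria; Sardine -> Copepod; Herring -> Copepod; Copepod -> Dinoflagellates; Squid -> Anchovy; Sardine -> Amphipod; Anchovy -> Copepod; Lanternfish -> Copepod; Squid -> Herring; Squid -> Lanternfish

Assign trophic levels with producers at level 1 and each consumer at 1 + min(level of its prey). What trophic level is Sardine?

Trophic level 3

Cyanobacteria is a producer → level 1.
Copepod eats Cyanobacteria → level 2.
Sardine eats Copepod → level 3.
No prey of Sardine is below level 2, so 3 is the minimum.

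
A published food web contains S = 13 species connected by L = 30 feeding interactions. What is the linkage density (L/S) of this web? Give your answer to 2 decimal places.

There are L = 30 links among S = 13 species.
L/S = 30/13 = 2.3077 ≈ 2.31.

L/S = 2.31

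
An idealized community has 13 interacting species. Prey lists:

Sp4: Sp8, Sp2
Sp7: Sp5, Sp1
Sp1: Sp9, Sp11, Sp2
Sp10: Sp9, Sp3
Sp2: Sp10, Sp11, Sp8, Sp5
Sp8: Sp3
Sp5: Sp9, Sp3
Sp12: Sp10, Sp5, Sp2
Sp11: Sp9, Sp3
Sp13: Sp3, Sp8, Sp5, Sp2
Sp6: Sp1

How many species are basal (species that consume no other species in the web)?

2

Basal species (no prey listed): Sp9, Sp3.
Count: 2.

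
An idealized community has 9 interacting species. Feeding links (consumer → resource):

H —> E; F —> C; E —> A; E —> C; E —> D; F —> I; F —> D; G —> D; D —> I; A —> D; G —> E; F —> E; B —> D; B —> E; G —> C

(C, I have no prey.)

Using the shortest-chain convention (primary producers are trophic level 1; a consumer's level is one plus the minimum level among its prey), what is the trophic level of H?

Trophic level 3

C is a producer → level 1.
E eats C → level 2.
H eats E → level 3.
No prey of H is below level 2, so 3 is the minimum.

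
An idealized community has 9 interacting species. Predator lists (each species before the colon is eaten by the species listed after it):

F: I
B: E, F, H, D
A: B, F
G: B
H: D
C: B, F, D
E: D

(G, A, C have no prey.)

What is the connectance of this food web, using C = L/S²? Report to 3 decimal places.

C = 0.160

The web has S = 9 species and L = 13 feeding links.
C = L / S² = 13 / 81 = 0.1605 ≈ 0.160.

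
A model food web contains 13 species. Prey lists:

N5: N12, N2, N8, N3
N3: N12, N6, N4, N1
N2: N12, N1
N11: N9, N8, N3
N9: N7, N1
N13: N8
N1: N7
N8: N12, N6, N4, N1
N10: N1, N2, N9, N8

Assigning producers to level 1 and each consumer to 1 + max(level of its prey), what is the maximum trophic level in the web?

Producers (level 1): N12, N6, N7, N4.
N7 → N1 → N3 → N11 gives N11 level 4.
No species has a prey at level 4, so no species reaches level 5.

4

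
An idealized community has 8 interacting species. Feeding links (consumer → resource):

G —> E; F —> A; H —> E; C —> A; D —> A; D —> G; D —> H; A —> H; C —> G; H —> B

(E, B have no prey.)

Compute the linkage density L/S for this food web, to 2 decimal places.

L/S = 1.25

There are L = 10 links among S = 8 species.
L/S = 10/8 = 1.2500 ≈ 1.25.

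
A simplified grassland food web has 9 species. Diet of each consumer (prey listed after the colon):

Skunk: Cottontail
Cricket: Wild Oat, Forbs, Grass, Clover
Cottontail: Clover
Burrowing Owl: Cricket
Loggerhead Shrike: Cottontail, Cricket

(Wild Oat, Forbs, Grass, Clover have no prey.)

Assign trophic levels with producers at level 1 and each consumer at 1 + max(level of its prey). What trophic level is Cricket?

Trophic level 2

Wild Oat is a producer → level 1.
Cricket eats Wild Oat (level 1); other prey at levels: Forbs 1, Grass 1, Clover 1 → level 2.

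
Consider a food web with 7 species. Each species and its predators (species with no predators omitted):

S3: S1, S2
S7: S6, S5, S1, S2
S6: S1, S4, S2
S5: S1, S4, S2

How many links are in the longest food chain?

2 links

One longest chain: S7 → S6 → S1.
It has 3 species and 2 links.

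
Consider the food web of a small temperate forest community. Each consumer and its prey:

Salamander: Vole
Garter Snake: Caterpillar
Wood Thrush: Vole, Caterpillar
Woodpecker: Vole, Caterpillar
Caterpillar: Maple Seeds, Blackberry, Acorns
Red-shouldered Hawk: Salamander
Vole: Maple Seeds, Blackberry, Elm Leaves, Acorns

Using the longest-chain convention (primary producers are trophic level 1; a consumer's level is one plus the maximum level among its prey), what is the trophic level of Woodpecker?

Maple Seeds is a producer → level 1.
Vole eats Maple Seeds (level 1); other prey at levels: Blackberry 1, Elm Leaves 1, Acorns 1 → level 2.
Woodpecker eats Vole (level 2); other prey at levels: Caterpillar 2 → level 3.

Trophic level 3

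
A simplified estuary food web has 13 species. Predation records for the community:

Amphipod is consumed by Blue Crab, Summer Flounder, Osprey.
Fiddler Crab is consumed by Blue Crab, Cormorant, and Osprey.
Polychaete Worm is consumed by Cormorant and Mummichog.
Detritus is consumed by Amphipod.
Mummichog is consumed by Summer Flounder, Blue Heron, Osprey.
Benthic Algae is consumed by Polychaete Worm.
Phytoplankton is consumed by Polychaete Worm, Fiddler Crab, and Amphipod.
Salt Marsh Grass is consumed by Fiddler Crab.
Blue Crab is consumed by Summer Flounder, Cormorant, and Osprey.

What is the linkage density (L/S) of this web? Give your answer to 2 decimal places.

L/S = 1.54

There are L = 20 links among S = 13 species.
L/S = 20/13 = 1.5385 ≈ 1.54.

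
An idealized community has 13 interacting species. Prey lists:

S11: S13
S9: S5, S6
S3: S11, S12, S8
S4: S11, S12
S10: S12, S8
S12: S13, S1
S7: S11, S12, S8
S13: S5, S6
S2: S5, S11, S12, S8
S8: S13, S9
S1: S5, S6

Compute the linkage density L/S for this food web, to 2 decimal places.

L/S = 1.92

There are L = 25 links among S = 13 species.
L/S = 25/13 = 1.9231 ≈ 1.92.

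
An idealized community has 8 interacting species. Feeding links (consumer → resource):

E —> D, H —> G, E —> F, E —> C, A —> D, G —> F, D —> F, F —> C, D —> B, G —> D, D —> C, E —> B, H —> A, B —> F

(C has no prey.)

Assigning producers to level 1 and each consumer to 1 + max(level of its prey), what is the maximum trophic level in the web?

6

Producers (level 1): C.
C → F → B → D → G → H gives H level 6.
No species has a prey at level 6, so no species reaches level 7.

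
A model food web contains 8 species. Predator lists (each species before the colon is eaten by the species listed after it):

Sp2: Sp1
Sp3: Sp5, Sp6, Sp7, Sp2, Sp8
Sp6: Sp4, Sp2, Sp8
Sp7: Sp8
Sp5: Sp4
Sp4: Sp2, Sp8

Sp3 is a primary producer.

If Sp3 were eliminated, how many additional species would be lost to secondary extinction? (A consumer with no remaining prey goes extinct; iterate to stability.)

Remove Sp3.
Round 1: Sp5 (all prey gone), Sp6 (all prey gone), Sp7 (all prey gone) → extinct.
Round 2: Sp4 (all prey gone) → extinct.
Round 3: Sp2 (all prey gone), Sp8 (all prey gone) → extinct.
Round 4: Sp1 (all prey gone) → extinct.
No further losses. Total secondary extinctions: 7.

7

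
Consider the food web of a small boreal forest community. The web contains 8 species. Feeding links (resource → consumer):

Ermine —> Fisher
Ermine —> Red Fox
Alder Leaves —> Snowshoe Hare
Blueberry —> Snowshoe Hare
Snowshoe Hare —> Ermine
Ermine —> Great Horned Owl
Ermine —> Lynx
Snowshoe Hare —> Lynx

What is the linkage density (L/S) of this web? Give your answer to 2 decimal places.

L/S = 1.00

There are L = 8 links among S = 8 species.
L/S = 8/8 = 1.0000 ≈ 1.00.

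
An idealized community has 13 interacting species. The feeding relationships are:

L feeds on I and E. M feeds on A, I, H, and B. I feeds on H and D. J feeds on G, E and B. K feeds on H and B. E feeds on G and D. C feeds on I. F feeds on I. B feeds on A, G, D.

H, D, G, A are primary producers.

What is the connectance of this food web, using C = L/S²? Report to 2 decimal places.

C = 0.12

The web has S = 13 species and L = 20 feeding links.
C = L / S² = 20 / 169 = 0.1183 ≈ 0.12.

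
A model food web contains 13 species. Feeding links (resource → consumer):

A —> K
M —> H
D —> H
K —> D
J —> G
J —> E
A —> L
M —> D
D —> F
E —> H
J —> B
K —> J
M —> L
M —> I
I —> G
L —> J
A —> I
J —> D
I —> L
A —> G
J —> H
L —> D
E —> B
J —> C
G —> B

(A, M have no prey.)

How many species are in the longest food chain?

One longest chain: A → I → L → J → D → H.
It has 6 species and 5 links.

6 species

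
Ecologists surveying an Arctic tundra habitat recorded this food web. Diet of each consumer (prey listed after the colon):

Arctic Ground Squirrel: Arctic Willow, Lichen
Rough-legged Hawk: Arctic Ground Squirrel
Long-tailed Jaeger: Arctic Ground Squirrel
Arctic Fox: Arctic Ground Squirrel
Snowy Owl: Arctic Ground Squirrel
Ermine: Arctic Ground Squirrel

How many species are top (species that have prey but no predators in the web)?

5

Top species (has prey, but nothing eats it): Ermine, Snowy Owl, Rough-legged Hawk, Arctic Fox, Long-tailed Jaeger.
Count: 5.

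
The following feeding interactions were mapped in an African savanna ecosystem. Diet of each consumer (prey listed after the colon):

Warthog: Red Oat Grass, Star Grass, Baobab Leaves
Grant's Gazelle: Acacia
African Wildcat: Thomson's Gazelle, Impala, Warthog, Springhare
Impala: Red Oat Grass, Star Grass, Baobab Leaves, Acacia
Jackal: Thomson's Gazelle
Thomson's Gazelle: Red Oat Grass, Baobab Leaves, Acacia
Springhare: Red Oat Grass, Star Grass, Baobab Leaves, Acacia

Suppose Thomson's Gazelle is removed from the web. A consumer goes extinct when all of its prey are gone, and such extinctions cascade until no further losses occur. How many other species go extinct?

1

Remove Thomson's Gazelle.
Round 1: Jackal (all prey gone) → extinct.
No further losses. Total secondary extinctions: 1.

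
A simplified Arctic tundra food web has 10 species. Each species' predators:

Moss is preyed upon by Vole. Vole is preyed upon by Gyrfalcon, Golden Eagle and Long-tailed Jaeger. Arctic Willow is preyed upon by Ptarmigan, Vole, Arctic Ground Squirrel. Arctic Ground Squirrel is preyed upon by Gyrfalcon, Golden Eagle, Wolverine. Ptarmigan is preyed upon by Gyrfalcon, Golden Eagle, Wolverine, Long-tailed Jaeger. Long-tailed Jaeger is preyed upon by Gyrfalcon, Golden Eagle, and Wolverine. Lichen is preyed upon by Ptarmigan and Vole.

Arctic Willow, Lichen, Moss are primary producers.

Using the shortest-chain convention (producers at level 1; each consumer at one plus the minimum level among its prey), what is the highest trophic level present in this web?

Producers (level 1): Arctic Willow, Lichen, Moss.
Following each consumer down to its lowest-level prey: Arctic Willow → Arctic Ground Squirrel → Wolverine (levels 1 through 3).
All prey of Wolverine (Arctic Ground Squirrel 2, Ptarmigan 2, Long-tailed Jaeger 3) are at level 2 or above, so Wolverine is at level 1 + 2 = 3.
Every consumer has at least one prey at level 2 or below, so none exceeds level 3.

3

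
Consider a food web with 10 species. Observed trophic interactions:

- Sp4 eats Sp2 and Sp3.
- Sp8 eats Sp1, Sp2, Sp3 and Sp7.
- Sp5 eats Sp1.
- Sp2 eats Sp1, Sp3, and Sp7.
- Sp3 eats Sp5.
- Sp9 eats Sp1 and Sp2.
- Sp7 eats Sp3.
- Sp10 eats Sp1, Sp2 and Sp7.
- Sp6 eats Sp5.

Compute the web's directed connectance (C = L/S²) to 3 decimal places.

The web has S = 10 species and L = 18 feeding links.
C = L / S² = 18 / 100 = 0.1800 ≈ 0.180.

C = 0.180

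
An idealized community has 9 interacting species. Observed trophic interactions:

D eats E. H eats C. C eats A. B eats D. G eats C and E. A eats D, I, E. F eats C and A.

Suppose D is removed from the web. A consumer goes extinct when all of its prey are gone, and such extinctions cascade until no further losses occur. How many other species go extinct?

1

Remove D.
Round 1: B (all prey gone) → extinct.
No further losses. Total secondary extinctions: 1.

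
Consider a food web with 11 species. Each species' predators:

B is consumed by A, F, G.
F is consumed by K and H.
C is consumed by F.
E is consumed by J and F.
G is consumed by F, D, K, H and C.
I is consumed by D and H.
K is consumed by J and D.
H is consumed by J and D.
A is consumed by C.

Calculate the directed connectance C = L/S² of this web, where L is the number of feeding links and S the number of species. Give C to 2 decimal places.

C = 0.17

The web has S = 11 species and L = 20 feeding links.
C = L / S² = 20 / 121 = 0.1653 ≈ 0.17.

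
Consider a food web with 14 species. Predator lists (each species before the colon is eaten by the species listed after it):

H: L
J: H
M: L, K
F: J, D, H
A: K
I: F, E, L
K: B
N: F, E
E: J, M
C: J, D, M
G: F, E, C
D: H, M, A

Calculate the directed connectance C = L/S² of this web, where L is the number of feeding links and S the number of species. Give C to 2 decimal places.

The web has S = 14 species and L = 25 feeding links.
C = L / S² = 25 / 196 = 0.1276 ≈ 0.13.

C = 0.13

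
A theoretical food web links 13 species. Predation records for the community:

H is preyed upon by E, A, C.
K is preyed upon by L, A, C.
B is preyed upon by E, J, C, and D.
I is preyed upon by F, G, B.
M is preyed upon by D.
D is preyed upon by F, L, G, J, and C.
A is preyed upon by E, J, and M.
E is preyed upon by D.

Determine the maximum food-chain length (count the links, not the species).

4 links

One longest chain: K → A → E → D → C.
It has 5 species and 4 links.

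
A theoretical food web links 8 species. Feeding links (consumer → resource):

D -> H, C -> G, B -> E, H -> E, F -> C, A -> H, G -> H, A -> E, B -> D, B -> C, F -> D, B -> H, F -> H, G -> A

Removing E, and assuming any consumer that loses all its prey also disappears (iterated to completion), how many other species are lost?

7

Remove E.
Round 1: H (all prey gone) → extinct.
Round 2: D (all prey gone), A (all prey gone) → extinct.
Round 3: G (all prey gone) → extinct.
Round 4: C (all prey gone) → extinct.
Round 5: F (all prey gone), B (all prey gone) → extinct.
No further losses. Total secondary extinctions: 7.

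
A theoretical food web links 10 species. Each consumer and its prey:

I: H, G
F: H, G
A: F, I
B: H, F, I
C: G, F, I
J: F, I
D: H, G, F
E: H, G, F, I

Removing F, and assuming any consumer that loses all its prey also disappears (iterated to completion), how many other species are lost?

Remove F.
Every predator of it retains at least one other prey: A still has I; E still has H, G, I; B still has H, I; J still has I; C still has G, I; D still has H, G.
No consumer loses all prey, so no secondary extinctions occur.

0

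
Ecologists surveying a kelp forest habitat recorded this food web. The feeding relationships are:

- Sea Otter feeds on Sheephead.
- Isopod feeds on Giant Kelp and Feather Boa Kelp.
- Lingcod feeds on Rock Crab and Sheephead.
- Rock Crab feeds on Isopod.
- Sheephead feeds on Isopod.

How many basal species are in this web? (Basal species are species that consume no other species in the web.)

2

Basal species (no prey listed): Giant Kelp, Feather Boa Kelp.
Count: 2.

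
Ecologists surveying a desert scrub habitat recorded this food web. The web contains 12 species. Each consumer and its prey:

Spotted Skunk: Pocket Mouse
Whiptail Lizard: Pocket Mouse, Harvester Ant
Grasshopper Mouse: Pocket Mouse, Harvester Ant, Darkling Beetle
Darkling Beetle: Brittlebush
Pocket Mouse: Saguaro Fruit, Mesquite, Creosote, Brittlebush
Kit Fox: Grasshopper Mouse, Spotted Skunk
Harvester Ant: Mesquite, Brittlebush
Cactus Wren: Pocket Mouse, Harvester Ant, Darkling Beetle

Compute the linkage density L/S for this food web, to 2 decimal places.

There are L = 18 links among S = 12 species.
L/S = 18/12 = 1.5000 ≈ 1.50.

L/S = 1.50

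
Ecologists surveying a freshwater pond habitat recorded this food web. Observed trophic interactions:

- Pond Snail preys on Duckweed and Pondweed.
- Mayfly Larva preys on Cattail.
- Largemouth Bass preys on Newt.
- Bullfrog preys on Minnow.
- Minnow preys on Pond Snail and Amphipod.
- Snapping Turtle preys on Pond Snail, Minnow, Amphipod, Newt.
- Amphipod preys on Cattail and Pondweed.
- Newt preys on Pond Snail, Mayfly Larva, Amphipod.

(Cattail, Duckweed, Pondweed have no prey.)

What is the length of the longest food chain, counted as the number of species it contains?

4 species

One longest chain: Duckweed → Pond Snail → Minnow → Bullfrog.
It has 4 species and 3 links.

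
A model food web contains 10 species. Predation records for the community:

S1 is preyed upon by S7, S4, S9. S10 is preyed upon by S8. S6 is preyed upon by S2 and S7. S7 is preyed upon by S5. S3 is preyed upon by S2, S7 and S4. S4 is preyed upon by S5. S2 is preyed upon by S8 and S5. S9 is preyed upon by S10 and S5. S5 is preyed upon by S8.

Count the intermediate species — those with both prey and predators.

6

Intermediate species (has both prey and predators): S9, S2, S4, S7, S10, S5.
Count: 6.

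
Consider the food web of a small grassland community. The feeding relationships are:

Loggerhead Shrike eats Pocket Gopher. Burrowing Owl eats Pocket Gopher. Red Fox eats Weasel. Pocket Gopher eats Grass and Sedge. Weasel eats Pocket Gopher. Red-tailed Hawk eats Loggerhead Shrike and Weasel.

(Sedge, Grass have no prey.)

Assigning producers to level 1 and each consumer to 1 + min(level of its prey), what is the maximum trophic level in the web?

4

Producers (level 1): Sedge, Grass.
Following each consumer down to its lowest-level prey: Sedge → Pocket Gopher → Weasel → Red-tailed Hawk (levels 1 through 4).
All prey of Red-tailed Hawk (Weasel 3, Loggerhead Shrike 3) are at level 3 or above, so Red-tailed Hawk is at level 1 + 3 = 4.
Every consumer has at least one prey at level 3 or below, so none exceeds level 4.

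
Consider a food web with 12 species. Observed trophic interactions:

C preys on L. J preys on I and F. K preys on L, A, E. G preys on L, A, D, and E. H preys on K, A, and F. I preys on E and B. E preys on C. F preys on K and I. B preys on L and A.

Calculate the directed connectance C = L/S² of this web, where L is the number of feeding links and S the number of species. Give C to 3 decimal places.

C = 0.139

The web has S = 12 species and L = 20 feeding links.
C = L / S² = 20 / 144 = 0.1389 ≈ 0.139.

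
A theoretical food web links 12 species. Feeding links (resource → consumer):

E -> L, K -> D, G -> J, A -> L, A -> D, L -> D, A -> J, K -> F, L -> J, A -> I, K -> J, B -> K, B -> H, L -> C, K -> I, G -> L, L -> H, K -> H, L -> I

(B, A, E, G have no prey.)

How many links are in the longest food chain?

2 links

One longest chain: A → L → D.
It has 3 species and 2 links.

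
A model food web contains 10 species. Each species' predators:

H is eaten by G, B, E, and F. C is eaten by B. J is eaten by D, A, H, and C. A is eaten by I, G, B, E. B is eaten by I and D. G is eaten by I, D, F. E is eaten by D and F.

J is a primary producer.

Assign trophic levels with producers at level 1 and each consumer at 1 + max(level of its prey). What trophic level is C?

Trophic level 2

J is a producer → level 1.
C eats J → level 2.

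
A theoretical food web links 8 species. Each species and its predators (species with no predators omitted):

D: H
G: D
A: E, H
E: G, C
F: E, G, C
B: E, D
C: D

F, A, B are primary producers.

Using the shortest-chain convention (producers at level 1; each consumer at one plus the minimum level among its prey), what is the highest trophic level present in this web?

Producers (level 1): F, A, B.
Following each consumer down to its lowest-level prey: F → C (levels 1 through 2).
All prey of C (F 1, E 2) are at level 1 or above, so C is at level 1 + 1 = 2.
Every consumer has at least one prey at level 1 or below, so none exceeds level 2.

2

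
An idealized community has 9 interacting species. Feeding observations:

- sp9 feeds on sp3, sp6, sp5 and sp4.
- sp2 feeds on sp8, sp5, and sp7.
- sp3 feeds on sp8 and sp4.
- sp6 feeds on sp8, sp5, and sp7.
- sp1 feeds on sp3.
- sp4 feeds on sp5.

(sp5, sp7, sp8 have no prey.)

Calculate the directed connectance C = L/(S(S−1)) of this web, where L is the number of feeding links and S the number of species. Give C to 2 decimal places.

The web has S = 9 species and L = 14 feeding links.
C = L / (S(S−1)) = 14 / 72 = 0.1944 ≈ 0.19.

C = 0.19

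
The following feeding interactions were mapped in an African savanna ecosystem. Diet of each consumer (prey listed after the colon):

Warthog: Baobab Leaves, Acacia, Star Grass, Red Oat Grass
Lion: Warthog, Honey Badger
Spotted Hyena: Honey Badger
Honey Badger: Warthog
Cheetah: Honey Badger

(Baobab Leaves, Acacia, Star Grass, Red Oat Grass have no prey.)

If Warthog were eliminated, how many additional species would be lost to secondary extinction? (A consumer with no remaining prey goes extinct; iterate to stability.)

4

Remove Warthog.
Round 1: Honey Badger (all prey gone) → extinct.
Round 2: Lion (all prey gone), Spotted Hyena (all prey gone), Cheetah (all prey gone) → extinct.
No further losses. Total secondary extinctions: 4.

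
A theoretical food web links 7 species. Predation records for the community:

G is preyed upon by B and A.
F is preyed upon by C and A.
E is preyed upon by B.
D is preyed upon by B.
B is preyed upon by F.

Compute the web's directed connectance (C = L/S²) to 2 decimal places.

The web has S = 7 species and L = 7 feeding links.
C = L / S² = 7 / 49 = 0.1429 ≈ 0.14.

C = 0.14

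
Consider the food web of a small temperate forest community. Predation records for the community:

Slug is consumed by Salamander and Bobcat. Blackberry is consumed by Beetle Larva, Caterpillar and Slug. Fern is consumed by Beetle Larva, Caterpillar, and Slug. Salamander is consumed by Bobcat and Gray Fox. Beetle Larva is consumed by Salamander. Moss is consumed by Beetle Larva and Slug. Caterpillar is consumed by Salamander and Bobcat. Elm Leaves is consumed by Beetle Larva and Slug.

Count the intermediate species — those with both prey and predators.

4

Intermediate species (has both prey and predators): Beetle Larva, Caterpillar, Slug, Salamander.
Count: 4.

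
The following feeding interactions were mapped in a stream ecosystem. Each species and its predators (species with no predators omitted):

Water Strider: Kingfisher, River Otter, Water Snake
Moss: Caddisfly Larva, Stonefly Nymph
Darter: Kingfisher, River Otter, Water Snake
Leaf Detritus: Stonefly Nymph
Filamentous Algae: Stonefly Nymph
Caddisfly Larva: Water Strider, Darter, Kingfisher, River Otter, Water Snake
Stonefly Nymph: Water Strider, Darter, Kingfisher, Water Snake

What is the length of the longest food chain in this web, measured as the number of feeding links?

One longest chain: Moss → Caddisfly Larva → Water Strider → Kingfisher.
It has 4 species and 3 links.

3 links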